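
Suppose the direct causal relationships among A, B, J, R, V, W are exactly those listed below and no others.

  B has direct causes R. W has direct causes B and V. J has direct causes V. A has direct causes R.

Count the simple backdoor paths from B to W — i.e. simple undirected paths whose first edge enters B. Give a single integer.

0

A backdoor path from B to W is any simple undirected path whose first edge points into B (i.e. leaves B via a parent).
Parents of B: {R}.
No simple path from any parent of B reaches W without revisiting B, so there are no backdoor paths.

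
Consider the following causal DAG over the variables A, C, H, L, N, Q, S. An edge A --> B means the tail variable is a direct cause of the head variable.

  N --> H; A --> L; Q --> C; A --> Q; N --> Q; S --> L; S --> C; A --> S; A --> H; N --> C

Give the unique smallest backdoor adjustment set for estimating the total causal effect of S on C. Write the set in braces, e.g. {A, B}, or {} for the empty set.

{A}

Variables eligible for adjustment (non-descendants of S, excluding S and C): {A, H, N, Q}.
Backdoor paths from S to C:
  P1: S <- A -> Q <- N -> C
  P2: S <- A -> Q -> C
  P3: S <- A -> H <- N -> Q -> C
  P4: S <- A -> H <- N -> C
The empty set is not sufficient: P2 (S <- A -> Q -> C) has no collider blocking it and no conditioned non-collider, so it is open.
Try {A}:
  P1: blocked at fork node A ∈ conditioning set.
  P2: blocked at fork node A ∈ conditioning set.
  P3: blocked at fork node A ∈ conditioning set.
  P4: blocked at fork node A ∈ conditioning set.
{A} contains no descendant of S and blocks every backdoor path.
No other singleton works — e.g. {N} leaves P2 open — so {A} is the unique smallest valid adjustment set.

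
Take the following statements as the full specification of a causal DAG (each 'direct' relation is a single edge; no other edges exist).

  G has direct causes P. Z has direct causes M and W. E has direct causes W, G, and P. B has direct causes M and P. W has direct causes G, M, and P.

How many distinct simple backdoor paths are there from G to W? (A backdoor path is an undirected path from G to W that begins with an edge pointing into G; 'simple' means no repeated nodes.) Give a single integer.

4

A backdoor path from G to W is any simple undirected path whose first edge points into G (i.e. leaves G via a parent).
Parents of G: {P}.
Enumerating:
  P1: G <- P -> W
  P2: G <- P -> E <- W
  P3: G <- P -> B <- M -> W
  P4: G <- P -> B <- M -> Z <- W
That exhausts the simple backdoor paths. Count: 4.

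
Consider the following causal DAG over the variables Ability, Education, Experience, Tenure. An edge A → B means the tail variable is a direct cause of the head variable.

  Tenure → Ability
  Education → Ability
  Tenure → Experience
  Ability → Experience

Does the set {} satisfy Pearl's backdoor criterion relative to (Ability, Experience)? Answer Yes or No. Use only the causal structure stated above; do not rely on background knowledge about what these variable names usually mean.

Backdoor paths from Ability to Experience (paths whose first edge points into Ability):
  P1: Ability <- Tenure -> Experience
Condition 1 (no descendant of Ability in the set): holds — descendants of Ability are {Experience}; none are in {}.
Condition 2 (every backdoor path blocked by {}):
  P1: open — no interior node is in the conditioning set.
{} does not satisfy the backdoor criterion.

No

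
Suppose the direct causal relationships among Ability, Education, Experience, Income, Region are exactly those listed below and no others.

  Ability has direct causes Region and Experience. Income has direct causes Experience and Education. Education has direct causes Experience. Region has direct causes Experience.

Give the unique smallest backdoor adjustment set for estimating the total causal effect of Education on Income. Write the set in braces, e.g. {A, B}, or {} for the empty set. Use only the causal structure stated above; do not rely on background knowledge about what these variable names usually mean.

{Experience}

Variables eligible for adjustment (non-descendants of Education, excluding Education and Income): {Ability, Experience, Region}.
Backdoor paths from Education to Income:
  P1: Education <- Experience -> Income
The empty set is not sufficient: P1 (Education <- Experience -> Income) has no collider blocking it and no conditioned non-collider, so it is open.
Try {Experience}:
  P1: blocked at fork node Experience ∈ conditioning set.
{Experience} contains no descendant of Education and blocks every backdoor path.
No other singleton works — e.g. {Region} leaves P1 open — so {Experience} is the unique smallest valid adjustment set.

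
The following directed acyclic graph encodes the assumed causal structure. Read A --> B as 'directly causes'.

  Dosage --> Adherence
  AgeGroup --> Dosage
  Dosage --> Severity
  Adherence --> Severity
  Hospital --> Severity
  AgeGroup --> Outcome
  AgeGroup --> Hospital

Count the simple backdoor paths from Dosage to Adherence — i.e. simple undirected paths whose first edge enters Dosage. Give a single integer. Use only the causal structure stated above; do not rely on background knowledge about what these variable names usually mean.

A backdoor path from Dosage to Adherence is any simple undirected path whose first edge points into Dosage (i.e. leaves Dosage via a parent).
Parents of Dosage: {AgeGroup}.
Enumerating:
  P1: Dosage <- AgeGroup -> Hospital -> Severity <- Adherence
That exhausts the simple backdoor paths. Count: 1.

1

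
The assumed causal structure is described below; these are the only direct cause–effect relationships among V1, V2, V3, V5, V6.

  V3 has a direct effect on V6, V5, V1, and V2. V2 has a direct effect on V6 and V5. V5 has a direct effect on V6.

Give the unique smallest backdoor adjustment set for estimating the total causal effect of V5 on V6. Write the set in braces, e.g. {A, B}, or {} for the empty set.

Variables eligible for adjustment (non-descendants of V5, excluding V5 and V6): {V1, V2, V3}.
Backdoor paths from V5 to V6:
  P1: V5 <- V3 -> V2 -> V6
  P2: V5 <- V3 -> V6
  P3: V5 <- V2 <- V3 -> V6
  P4: V5 <- V2 -> V6
The empty set is not sufficient: P1 (V5 <- V3 -> V2 -> V6) has no collider blocking it and no conditioned non-collider, so it is open.
Try {V2, V3}:
  P1: blocked at fork node V3 ∈ conditioning set.
  P2: blocked at fork node V3 ∈ conditioning set.
  P3: blocked at chain node V2 ∈ conditioning set.
  P4: blocked at fork node V2 ∈ conditioning set.
{V2, V3} contains no descendant of V5 and blocks every backdoor path.
Every element of {V2, V3} is needed (dropping V2 leaves P4 open; dropping V3 leaves P2 open), so no proper subset is valid.
Among all size-2 subsets of the eligible variables, only {V2, V3} blocks every backdoor path, so it is the unique smallest valid adjustment set.

{V2, V3}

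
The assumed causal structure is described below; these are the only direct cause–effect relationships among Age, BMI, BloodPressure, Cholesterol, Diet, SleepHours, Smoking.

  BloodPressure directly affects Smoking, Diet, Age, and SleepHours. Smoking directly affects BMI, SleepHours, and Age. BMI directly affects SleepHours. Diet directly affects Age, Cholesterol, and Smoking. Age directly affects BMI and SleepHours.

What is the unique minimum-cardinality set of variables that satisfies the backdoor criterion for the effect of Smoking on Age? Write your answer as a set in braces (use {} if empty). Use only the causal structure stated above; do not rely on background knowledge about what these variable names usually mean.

{BloodPressure, Diet}

Variables eligible for adjustment (non-descendants of Smoking, excluding Smoking and Age): {BloodPressure, Cholesterol, Diet}.
Backdoor paths from Smoking to Age:
  P1: Smoking <- BloodPressure -> Diet -> Age
  P2: Smoking <- BloodPressure -> Age
  P3: Smoking <- BloodPressure -> SleepHours <- Age
  P4: Smoking <- BloodPressure -> SleepHours <- BMI <- Age
  P5: Smoking <- Diet <- BloodPressure -> Age
  P6: Smoking <- Diet <- BloodPressure -> SleepHours <- Age
  P7: Smoking <- Diet <- BloodPressure -> SleepHours <- BMI <- Age
  P8: Smoking <- Diet -> Age
The empty set is not sufficient: P1 (Smoking <- BloodPressure -> Diet -> Age) has no collider blocking it and no conditioned non-collider, so it is open.
Try {BloodPressure, Diet}:
  P1: blocked at fork node BloodPressure ∈ conditioning set.
  P2: blocked at fork node BloodPressure ∈ conditioning set.
  P3: blocked at fork node BloodPressure ∈ conditioning set.
  P4: blocked at fork node BloodPressure ∈ conditioning set.
  P5: blocked at chain node Diet ∈ conditioning set.
  P6: blocked at chain node Diet ∈ conditioning set.
  P7: blocked at chain node Diet ∈ conditioning set.
  P8: blocked at fork node Diet ∈ conditioning set.
{BloodPressure, Diet} contains no descendant of Smoking and blocks every backdoor path.
Every element of {BloodPressure, Diet} is needed (dropping BloodPressure leaves P2 open; dropping Diet leaves P8 open), so no proper subset is valid.
Among all size-2 subsets of the eligible variables, only {BloodPressure, Diet} blocks every backdoor path, so it is the unique smallest valid adjustment set.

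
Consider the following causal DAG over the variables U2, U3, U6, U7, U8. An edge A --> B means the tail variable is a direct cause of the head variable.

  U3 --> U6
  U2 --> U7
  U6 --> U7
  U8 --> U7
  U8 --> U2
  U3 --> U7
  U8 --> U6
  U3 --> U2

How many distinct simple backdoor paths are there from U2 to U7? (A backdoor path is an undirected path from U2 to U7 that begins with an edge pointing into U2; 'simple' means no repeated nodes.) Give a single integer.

A backdoor path from U2 to U7 is any simple undirected path whose first edge points into U2 (i.e. leaves U2 via a parent).
Parents of U2: {U3, U8}.
Enumerating:
  P1: U2 <- U3 -> U6 <- U8 -> U7
  P2: U2 <- U3 -> U6 -> U7
  P3: U2 <- U3 -> U7
  P4: U2 <- U8 -> U6 <- U3 -> U7
  P5: U2 <- U8 -> U6 -> U7
  P6: U2 <- U8 -> U7
That exhausts the simple backdoor paths. Count: 6.

6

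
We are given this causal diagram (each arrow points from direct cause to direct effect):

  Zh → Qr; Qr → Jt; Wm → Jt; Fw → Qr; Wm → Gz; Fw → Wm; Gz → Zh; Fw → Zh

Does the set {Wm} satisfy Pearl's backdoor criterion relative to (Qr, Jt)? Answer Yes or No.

Backdoor paths from Qr to Jt (paths whose first edge points into Qr):
  P1: Qr <- Fw -> Wm -> Jt
  P2: Qr <- Fw -> Zh <- Gz <- Wm -> Jt
  P3: Qr <- Zh <- Fw -> Wm -> Jt
  P4: Qr <- Zh <- Gz <- Wm -> Jt
Condition 1 (no descendant of Qr in the set): holds — descendants of Qr are {Jt}; none are in {Wm}.
Condition 2 (every backdoor path blocked by {Wm}):
  P1: blocked at chain node Wm ∈ conditioning set.
  P2: blocked at collider Zh (neither it nor any descendant is in the conditioning set).
  P3: blocked at chain node Wm ∈ conditioning set.
  P4: blocked at fork node Wm ∈ conditioning set.
{Wm} satisfies the backdoor criterion.

Yes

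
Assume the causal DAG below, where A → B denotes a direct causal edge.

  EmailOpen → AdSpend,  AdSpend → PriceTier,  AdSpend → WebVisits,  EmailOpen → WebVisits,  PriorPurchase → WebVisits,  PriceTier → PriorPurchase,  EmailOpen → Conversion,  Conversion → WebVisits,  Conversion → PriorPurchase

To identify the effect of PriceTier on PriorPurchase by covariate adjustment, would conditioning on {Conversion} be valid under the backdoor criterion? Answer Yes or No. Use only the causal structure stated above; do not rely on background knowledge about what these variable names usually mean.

Yes

Backdoor paths from PriceTier to PriorPurchase (paths whose first edge points into PriceTier):
  P1: PriceTier <- AdSpend <- EmailOpen -> Conversion -> PriorPurchase
  P2: PriceTier <- AdSpend <- EmailOpen -> Conversion -> WebVisits <- PriorPurchase
  P3: PriceTier <- AdSpend <- EmailOpen -> WebVisits <- Conversion -> PriorPurchase
  P4: PriceTier <- AdSpend <- EmailOpen -> WebVisits <- PriorPurchase
  P5: PriceTier <- AdSpend -> WebVisits <- EmailOpen -> Conversion -> PriorPurchase
  P6: PriceTier <- AdSpend -> WebVisits <- Conversion -> PriorPurchase
  P7: PriceTier <- AdSpend -> WebVisits <- PriorPurchase
Condition 1 (no descendant of PriceTier in the set): holds — descendants of PriceTier are {PriorPurchase, WebVisits}; none are in {Conversion}.
Condition 2 (every backdoor path blocked by {Conversion}):
  P1: blocked at chain node Conversion ∈ conditioning set.
  P2: blocked at chain node Conversion ∈ conditioning set.
  P3: blocked at collider WebVisits (neither it nor any descendant is in the conditioning set).
  P4: blocked at collider WebVisits (neither it nor any descendant is in the conditioning set).
  P5: blocked at collider WebVisits (neither it nor any descendant is in the conditioning set).
  P6: blocked at collider WebVisits (neither it nor any descendant is in the conditioning set).
  P7: blocked at collider WebVisits (neither it nor any descendant is in the conditioning set).
{Conversion} satisfies the backdoor criterion.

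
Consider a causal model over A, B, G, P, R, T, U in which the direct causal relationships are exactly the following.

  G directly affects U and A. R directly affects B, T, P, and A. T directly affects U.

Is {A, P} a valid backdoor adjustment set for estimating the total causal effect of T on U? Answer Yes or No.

Backdoor paths from T to U (paths whose first edge points into T):
  P1: T <- R -> A <- G -> U
Condition 1 (no descendant of T in the set): holds — descendants of T are {U}; none are in {A, P}.
Condition 2 (every backdoor path blocked by {A, P}):
  P1: open — collider(s) A are conditioned on (or have a conditioned descendant) and no non-collider on the path is in the set.
{A, P} does not satisfy the backdoor criterion.

No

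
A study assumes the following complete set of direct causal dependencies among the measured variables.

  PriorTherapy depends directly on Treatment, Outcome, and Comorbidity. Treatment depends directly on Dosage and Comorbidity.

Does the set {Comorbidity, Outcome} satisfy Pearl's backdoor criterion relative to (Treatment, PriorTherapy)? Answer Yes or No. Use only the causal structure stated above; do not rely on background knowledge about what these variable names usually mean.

Yes

Backdoor paths from Treatment to PriorTherapy (paths whose first edge points into Treatment):
  P1: Treatment <- Comorbidity -> PriorTherapy
Condition 1 (no descendant of Treatment in the set): holds — descendants of Treatment are {PriorTherapy}; none are in {Comorbidity, Outcome}.
Condition 2 (every backdoor path blocked by {Comorbidity, Outcome}):
  P1: blocked at fork node Comorbidity ∈ conditioning set.
{Comorbidity, Outcome} satisfies the backdoor criterion.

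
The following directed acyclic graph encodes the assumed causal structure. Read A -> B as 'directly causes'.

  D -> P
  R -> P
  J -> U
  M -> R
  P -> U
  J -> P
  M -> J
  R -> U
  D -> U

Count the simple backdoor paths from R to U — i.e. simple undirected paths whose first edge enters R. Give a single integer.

A backdoor path from R to U is any simple undirected path whose first edge points into R (i.e. leaves R via a parent).
Parents of R: {M}.
Enumerating:
  P1: R <- M -> J -> P <- D -> U
  P2: R <- M -> J -> P -> U
  P3: R <- M -> J -> U
That exhausts the simple backdoor paths. Count: 3.

3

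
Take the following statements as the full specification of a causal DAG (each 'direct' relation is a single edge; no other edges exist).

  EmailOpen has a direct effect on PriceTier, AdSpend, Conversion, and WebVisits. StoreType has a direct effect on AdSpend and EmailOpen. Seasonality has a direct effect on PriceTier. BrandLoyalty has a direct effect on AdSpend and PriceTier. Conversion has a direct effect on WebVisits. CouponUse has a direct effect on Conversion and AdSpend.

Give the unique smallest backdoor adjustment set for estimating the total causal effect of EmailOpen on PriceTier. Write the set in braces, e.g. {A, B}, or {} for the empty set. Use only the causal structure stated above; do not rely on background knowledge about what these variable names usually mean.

{}

Variables eligible for adjustment (non-descendants of EmailOpen, excluding EmailOpen and PriceTier): {BrandLoyalty, CouponUse, Seasonality, StoreType}.
Backdoor paths from EmailOpen to PriceTier:
  P1: EmailOpen <- StoreType -> AdSpend <- BrandLoyalty -> PriceTier
Each backdoor path contains an unconditioned collider, so every path is already blocked with the empty conditioning set:
  P1: blocked at collider AdSpend (neither it nor any descendant is in the conditioning set).
The empty set is therefore the unique smallest valid set.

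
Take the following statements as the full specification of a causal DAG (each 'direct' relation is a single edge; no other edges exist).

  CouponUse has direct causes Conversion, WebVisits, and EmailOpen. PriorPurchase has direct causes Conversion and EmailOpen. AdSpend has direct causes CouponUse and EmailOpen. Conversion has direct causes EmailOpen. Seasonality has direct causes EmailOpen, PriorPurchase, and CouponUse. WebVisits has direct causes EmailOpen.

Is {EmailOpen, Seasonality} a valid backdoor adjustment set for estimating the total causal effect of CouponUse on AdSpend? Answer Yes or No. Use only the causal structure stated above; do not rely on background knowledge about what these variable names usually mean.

No

Backdoor paths from CouponUse to AdSpend (paths whose first edge points into CouponUse):
  P1: CouponUse <- EmailOpen -> AdSpend
  P2: CouponUse <- Conversion <- EmailOpen -> AdSpend
  P3: CouponUse <- Conversion -> PriorPurchase <- EmailOpen -> AdSpend
  P4: CouponUse <- Conversion -> PriorPurchase -> Seasonality <- EmailOpen -> AdSpend
  P5: CouponUse <- WebVisits <- EmailOpen -> AdSpend
Condition 1 (no descendant of CouponUse in the set): FAILS — Seasonality is a descendant of CouponUse.
Condition 2 (every backdoor path blocked by {EmailOpen, Seasonality}):
  P1: blocked at fork node EmailOpen ∈ conditioning set.
  P2: blocked at fork node EmailOpen ∈ conditioning set.
  P3: blocked at fork node EmailOpen ∈ conditioning set.
  P4: blocked at fork node EmailOpen ∈ conditioning set.
  P5: blocked at fork node EmailOpen ∈ conditioning set.
{EmailOpen, Seasonality} does not satisfy the backdoor criterion.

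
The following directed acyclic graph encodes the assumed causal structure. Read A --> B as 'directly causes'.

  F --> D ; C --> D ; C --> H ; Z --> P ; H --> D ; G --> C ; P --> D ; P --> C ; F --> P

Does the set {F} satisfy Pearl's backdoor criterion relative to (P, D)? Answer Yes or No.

Backdoor paths from P to D (paths whose first edge points into P):
  P1: P <- F -> D
Condition 1 (no descendant of P in the set): holds — descendants of P are {C, D, H}; none are in {F}.
Condition 2 (every backdoor path blocked by {F}):
  P1: blocked at fork node F ∈ conditioning set.
{F} satisfies the backdoor criterion.

Yes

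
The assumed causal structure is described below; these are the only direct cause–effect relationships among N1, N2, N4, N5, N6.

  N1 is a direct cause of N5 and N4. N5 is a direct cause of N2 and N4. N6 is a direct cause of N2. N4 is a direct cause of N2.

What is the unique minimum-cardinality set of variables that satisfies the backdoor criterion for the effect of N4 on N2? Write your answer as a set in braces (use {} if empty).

Variables eligible for adjustment (non-descendants of N4, excluding N4 and N2): {N1, N5, N6}.
Backdoor paths from N4 to N2:
  P1: N4 <- N1 -> N5 -> N2
  P2: N4 <- N5 -> N2
The empty set is not sufficient: P1 (N4 <- N1 -> N5 -> N2) has no collider blocking it and no conditioned non-collider, so it is open.
Try {N5}:
  P1: blocked at chain node N5 ∈ conditioning set.
  P2: blocked at fork node N5 ∈ conditioning set.
{N5} contains no descendant of N4 and blocks every backdoor path.
No other singleton works — e.g. {N1} leaves P2 open — so {N5} is the unique smallest valid adjustment set.

{N5}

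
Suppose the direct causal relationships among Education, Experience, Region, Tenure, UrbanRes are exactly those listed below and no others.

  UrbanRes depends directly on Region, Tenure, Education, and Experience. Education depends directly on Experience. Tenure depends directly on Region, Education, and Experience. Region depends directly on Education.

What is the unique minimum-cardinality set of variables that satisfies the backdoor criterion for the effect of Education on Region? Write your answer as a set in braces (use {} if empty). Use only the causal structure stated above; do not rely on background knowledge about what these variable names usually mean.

{}

Variables eligible for adjustment (non-descendants of Education, excluding Education and Region): {Experience}.
Backdoor paths from Education to Region:
  P1: Education <- Experience -> Tenure <- Region
  P2: Education <- Experience -> Tenure -> UrbanRes <- Region
  P3: Education <- Experience -> UrbanRes <- Region
  P4: Education <- Experience -> UrbanRes <- Tenure <- Region
Each backdoor path contains an unconditioned collider, so every path is already blocked with the empty conditioning set:
  P1: blocked at collider Tenure (neither it nor any descendant is in the conditioning set).
  P2: blocked at collider UrbanRes (neither it nor any descendant is in the conditioning set).
  P3: blocked at collider UrbanRes (neither it nor any descendant is in the conditioning set).
  P4: blocked at collider UrbanRes (neither it nor any descendant is in the conditioning set).
The empty set is therefore the unique smallest valid set.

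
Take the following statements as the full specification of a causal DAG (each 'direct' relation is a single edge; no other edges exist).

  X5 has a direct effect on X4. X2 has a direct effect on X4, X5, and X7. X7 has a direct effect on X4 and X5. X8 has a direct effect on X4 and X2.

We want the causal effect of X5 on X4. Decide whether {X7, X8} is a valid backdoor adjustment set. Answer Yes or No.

Backdoor paths from X5 to X4 (paths whose first edge points into X5):
  P1: X5 <- X2 <- X8 -> X4
  P2: X5 <- X2 -> X7 -> X4
  P3: X5 <- X2 -> X4
  P4: X5 <- X7 <- X2 <- X8 -> X4
  P5: X5 <- X7 <- X2 -> X4
  P6: X5 <- X7 -> X4
Condition 1 (no descendant of X5 in the set): holds — descendants of X5 are {X4}; none are in {X7, X8}.
Condition 2 (every backdoor path blocked by {X7, X8}):
  P1: blocked at fork node X8 ∈ conditioning set.
  P2: blocked at chain node X7 ∈ conditioning set.
  P3: open — no interior node is in the conditioning set.
  P4: blocked at chain node X7 ∈ conditioning set.
  P5: blocked at chain node X7 ∈ conditioning set.
  P6: blocked at fork node X7 ∈ conditioning set.
{X7, X8} does not satisfy the backdoor criterion.

No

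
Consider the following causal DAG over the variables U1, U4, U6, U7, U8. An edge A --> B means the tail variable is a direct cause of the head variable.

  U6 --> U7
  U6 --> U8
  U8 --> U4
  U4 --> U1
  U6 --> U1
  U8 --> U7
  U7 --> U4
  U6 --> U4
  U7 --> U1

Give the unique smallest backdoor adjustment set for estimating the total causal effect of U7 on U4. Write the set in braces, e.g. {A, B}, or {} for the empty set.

{U6, U8}

Variables eligible for adjustment (non-descendants of U7, excluding U7 and U4): {U6, U8}.
Backdoor paths from U7 to U4:
  P1: U7 <- U6 -> U8 -> U4
  P2: U7 <- U6 -> U4
  P3: U7 <- U6 -> U1 <- U4
  P4: U7 <- U8 <- U6 -> U4
  P5: U7 <- U8 <- U6 -> U1 <- U4
  P6: U7 <- U8 -> U4
The empty set is not sufficient: P1 (U7 <- U6 -> U8 -> U4) has no collider blocking it and no conditioned non-collider, so it is open.
Try {U6, U8}:
  P1: blocked at fork node U6 ∈ conditioning set.
  P2: blocked at fork node U6 ∈ conditioning set.
  P3: blocked at fork node U6 ∈ conditioning set.
  P4: blocked at chain node U8 ∈ conditioning set.
  P5: blocked at chain node U8 ∈ conditioning set.
  P6: blocked at fork node U8 ∈ conditioning set.
{U6, U8} contains no descendant of U7 and blocks every backdoor path.
Every element of {U6, U8} is needed (dropping U6 leaves P2 open; dropping U8 leaves P6 open), so no proper subset is valid.
Among all size-2 subsets of the eligible variables, only {U6, U8} blocks every backdoor path, so it is the unique smallest valid adjustment set.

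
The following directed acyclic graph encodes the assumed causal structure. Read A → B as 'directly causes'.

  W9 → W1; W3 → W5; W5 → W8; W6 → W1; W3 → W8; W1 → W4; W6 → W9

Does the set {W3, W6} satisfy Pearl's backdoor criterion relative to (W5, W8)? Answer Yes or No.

Backdoor paths from W5 to W8 (paths whose first edge points into W5):
  P1: W5 <- W3 -> W8
Condition 1 (no descendant of W5 in the set): holds — descendants of W5 are {W8}; none are in {W3, W6}.
Condition 2 (every backdoor path blocked by {W3, W6}):
  P1: blocked at fork node W3 ∈ conditioning set.
{W3, W6} satisfies the backdoor criterion.

Yes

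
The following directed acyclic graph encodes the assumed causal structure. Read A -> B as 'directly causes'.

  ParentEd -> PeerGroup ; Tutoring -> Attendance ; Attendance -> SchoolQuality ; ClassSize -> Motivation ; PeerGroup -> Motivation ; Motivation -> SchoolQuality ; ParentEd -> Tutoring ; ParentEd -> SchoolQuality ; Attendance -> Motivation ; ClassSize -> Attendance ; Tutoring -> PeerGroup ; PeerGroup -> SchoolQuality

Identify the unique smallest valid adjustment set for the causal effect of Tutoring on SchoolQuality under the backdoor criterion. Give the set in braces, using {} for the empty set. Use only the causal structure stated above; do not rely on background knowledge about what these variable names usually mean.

{ParentEd}

Variables eligible for adjustment (non-descendants of Tutoring, excluding Tutoring and SchoolQuality): {ClassSize, ParentEd}.
Backdoor paths from Tutoring to SchoolQuality:
  P1: Tutoring <- ParentEd -> PeerGroup -> Motivation <- ClassSize -> Attendance -> SchoolQuality
  P2: Tutoring <- ParentEd -> PeerGroup -> Motivation <- Attendance -> SchoolQuality
  P3: Tutoring <- ParentEd -> PeerGroup -> Motivation -> SchoolQuality
  P4: Tutoring <- ParentEd -> PeerGroup -> SchoolQuality
  P5: Tutoring <- ParentEd -> SchoolQuality
The empty set is not sufficient: P3 (Tutoring <- ParentEd -> PeerGroup -> Motivation -> SchoolQuality) has no collider blocking it and no conditioned non-collider, so it is open.
Try {ParentEd}:
  P1: blocked at fork node ParentEd ∈ conditioning set.
  P2: blocked at fork node ParentEd ∈ conditioning set.
  P3: blocked at fork node ParentEd ∈ conditioning set.
  P4: blocked at fork node ParentEd ∈ conditioning set.
  P5: blocked at fork node ParentEd ∈ conditioning set.
{ParentEd} contains no descendant of Tutoring and blocks every backdoor path.
No other singleton works — e.g. {ClassSize} leaves P3 open — so {ParentEd} is the unique smallest valid adjustment set.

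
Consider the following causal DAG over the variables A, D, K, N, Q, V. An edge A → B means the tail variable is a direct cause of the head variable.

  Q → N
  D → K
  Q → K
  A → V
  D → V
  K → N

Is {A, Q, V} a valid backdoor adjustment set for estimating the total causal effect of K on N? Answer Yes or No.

Backdoor paths from K to N (paths whose first edge points into K):
  P1: K <- Q -> N
Condition 1 (no descendant of K in the set): holds — descendants of K are {N}; none are in {A, Q, V}.
Condition 2 (every backdoor path blocked by {A, Q, V}):
  P1: blocked at fork node Q ∈ conditioning set.
{A, Q, V} satisfies the backdoor criterion.

Yes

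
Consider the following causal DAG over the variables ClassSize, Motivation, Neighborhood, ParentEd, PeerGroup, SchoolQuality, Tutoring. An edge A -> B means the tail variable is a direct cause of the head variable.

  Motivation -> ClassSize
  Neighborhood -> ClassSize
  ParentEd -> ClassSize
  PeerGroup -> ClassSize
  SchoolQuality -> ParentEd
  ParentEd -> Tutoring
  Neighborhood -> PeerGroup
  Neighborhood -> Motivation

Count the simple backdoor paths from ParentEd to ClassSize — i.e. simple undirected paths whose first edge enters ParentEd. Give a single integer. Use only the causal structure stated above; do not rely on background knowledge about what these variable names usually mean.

A backdoor path from ParentEd to ClassSize is any simple undirected path whose first edge points into ParentEd (i.e. leaves ParentEd via a parent).
Parents of ParentEd: {SchoolQuality}.
No simple path from any parent of ParentEd reaches ClassSize without revisiting ParentEd, so there are no backdoor paths.

0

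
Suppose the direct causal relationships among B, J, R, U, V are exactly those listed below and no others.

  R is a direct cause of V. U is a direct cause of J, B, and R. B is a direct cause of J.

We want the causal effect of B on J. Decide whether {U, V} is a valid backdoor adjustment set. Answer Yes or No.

Backdoor paths from B to J (paths whose first edge points into B):
  P1: B <- U -> J
Condition 1 (no descendant of B in the set): holds — descendants of B are {J}; none are in {U, V}.
Condition 2 (every backdoor path blocked by {U, V}):
  P1: blocked at fork node U ∈ conditioning set.
{U, V} satisfies the backdoor criterion.

Yes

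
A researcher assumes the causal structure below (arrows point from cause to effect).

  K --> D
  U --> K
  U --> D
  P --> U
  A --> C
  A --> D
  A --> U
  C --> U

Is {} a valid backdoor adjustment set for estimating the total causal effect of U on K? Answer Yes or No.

Backdoor paths from U to K (paths whose first edge points into U):
  P1: U <- A -> D <- K
  P2: U <- C <- A -> D <- K
Condition 1 (no descendant of U in the set): holds — descendants of U are {D, K}; none are in {}.
Condition 2 (every backdoor path blocked by {}):
  P1: blocked at collider D (neither it nor any descendant is in the conditioning set).
  P2: blocked at collider D (neither it nor any descendant is in the conditioning set).
{} satisfies the backdoor criterion.

Yes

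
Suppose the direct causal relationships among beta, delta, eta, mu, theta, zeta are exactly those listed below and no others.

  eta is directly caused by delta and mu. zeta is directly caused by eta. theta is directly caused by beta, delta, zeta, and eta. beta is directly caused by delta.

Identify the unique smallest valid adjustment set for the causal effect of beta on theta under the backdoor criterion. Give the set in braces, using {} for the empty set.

{delta}

Variables eligible for adjustment (non-descendants of beta, excluding beta and theta): {delta, eta, mu, zeta}.
Backdoor paths from beta to theta:
  P1: beta <- delta -> eta -> zeta -> theta
  P2: beta <- delta -> eta -> theta
  P3: beta <- delta -> theta
The empty set is not sufficient: P1 (beta <- delta -> eta -> zeta -> theta) has no collider blocking it and no conditioned non-collider, so it is open.
Try {delta}:
  P1: blocked at fork node delta ∈ conditioning set.
  P2: blocked at fork node delta ∈ conditioning set.
  P3: blocked at fork node delta ∈ conditioning set.
{delta} contains no descendant of beta and blocks every backdoor path.
No other singleton works — e.g. {mu} leaves P1 open — so {delta} is the unique smallest valid adjustment set.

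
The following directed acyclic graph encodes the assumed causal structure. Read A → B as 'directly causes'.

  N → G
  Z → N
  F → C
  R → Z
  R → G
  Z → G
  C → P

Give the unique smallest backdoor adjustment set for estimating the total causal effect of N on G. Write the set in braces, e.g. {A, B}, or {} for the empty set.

Variables eligible for adjustment (non-descendants of N, excluding N and G): {C, F, P, R, Z}.
Backdoor paths from N to G:
  P1: N <- Z <- R -> G
  P2: N <- Z -> G
The empty set is not sufficient: P1 (N <- Z <- R -> G) has no collider blocking it and no conditioned non-collider, so it is open.
Try {Z}:
  P1: blocked at chain node Z ∈ conditioning set.
  P2: blocked at fork node Z ∈ conditioning set.
{Z} contains no descendant of N and blocks every backdoor path.
No other singleton works — e.g. {F} leaves P1 open — so {Z} is the unique smallest valid adjustment set.

{Z}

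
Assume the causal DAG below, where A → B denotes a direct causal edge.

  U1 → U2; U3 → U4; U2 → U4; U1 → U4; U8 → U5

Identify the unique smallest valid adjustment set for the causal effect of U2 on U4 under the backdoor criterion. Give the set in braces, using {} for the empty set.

Variables eligible for adjustment (non-descendants of U2, excluding U2 and U4): {U1, U3, U5, U8}.
Backdoor paths from U2 to U4:
  P1: U2 <- U1 -> U4
The empty set is not sufficient: P1 (U2 <- U1 -> U4) has no collider blocking it and no conditioned non-collider, so it is open.
Try {U1}:
  P1: blocked at fork node U1 ∈ conditioning set.
{U1} contains no descendant of U2 and blocks every backdoor path.
No other singleton works — e.g. {U3} leaves P1 open — so {U1} is the unique smallest valid adjustment set.

{U1}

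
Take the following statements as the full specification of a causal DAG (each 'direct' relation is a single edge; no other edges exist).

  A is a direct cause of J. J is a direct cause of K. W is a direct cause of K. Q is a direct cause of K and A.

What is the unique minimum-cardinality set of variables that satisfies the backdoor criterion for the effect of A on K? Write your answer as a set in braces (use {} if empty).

{Q}

Variables eligible for adjustment (non-descendants of A, excluding A and K): {Q, W}.
Backdoor paths from A to K:
  P1: A <- Q -> K
The empty set is not sufficient: P1 (A <- Q -> K) has no collider blocking it and no conditioned non-collider, so it is open.
Try {Q}:
  P1: blocked at fork node Q ∈ conditioning set.
{Q} contains no descendant of A and blocks every backdoor path.
No other singleton works — e.g. {W} leaves P1 open — so {Q} is the unique smallest valid adjustment set.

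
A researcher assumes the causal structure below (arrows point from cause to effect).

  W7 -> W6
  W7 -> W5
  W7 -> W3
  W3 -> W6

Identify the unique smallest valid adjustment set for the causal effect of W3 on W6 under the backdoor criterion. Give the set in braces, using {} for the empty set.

Variables eligible for adjustment (non-descendants of W3, excluding W3 and W6): {W5, W7}.
Backdoor paths from W3 to W6:
  P1: W3 <- W7 -> W6
The empty set is not sufficient: P1 (W3 <- W7 -> W6) has no collider blocking it and no conditioned non-collider, so it is open.
Try {W7}:
  P1: blocked at fork node W7 ∈ conditioning set.
{W7} contains no descendant of W3 and blocks every backdoor path.
No other singleton works — e.g. {W5} leaves P1 open — so {W7} is the unique smallest valid adjustment set.

{W7}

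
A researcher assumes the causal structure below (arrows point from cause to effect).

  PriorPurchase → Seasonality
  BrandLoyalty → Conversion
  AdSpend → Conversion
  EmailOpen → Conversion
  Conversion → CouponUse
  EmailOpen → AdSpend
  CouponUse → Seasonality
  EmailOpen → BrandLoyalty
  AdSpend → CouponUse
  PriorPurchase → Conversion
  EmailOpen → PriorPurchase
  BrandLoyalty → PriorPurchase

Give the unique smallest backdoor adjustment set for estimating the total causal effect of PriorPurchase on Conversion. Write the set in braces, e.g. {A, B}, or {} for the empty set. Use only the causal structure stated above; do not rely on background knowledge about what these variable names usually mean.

{BrandLoyalty, EmailOpen}

Variables eligible for adjustment (non-descendants of PriorPurchase, excluding PriorPurchase and Conversion): {AdSpend, BrandLoyalty, EmailOpen}.
Backdoor paths from PriorPurchase to Conversion:
  P1: PriorPurchase <- EmailOpen -> BrandLoyalty -> Conversion
  P2: PriorPurchase <- EmailOpen -> AdSpend -> Conversion
  P3: PriorPurchase <- EmailOpen -> AdSpend -> CouponUse <- Conversion
  P4: PriorPurchase <- EmailOpen -> Conversion
  P5: PriorPurchase <- BrandLoyalty <- EmailOpen -> AdSpend -> Conversion
  P6: PriorPurchase <- BrandLoyalty <- EmailOpen -> AdSpend -> CouponUse <- Conversion
  P7: PriorPurchase <- BrandLoyalty <- EmailOpen -> Conversion
  P8: PriorPurchase <- BrandLoyalty -> Conversion
The empty set is not sufficient: P1 (PriorPurchase <- EmailOpen -> BrandLoyalty -> Conversion) has no collider blocking it and no conditioned non-collider, so it is open.
Try {BrandLoyalty, EmailOpen}:
  P1: blocked at fork node EmailOpen ∈ conditioning set.
  P2: blocked at fork node EmailOpen ∈ conditioning set.
  P3: blocked at fork node EmailOpen ∈ conditioning set.
  P4: blocked at fork node EmailOpen ∈ conditioning set.
  P5: blocked at chain node BrandLoyalty ∈ conditioning set.
  P6: blocked at chain node BrandLoyalty ∈ conditioning set.
  P7: blocked at chain node BrandLoyalty ∈ conditioning set.
  P8: blocked at fork node BrandLoyalty ∈ conditioning set.
{BrandLoyalty, EmailOpen} contains no descendant of PriorPurchase and blocks every backdoor path.
Every element of {BrandLoyalty, EmailOpen} is needed (dropping BrandLoyalty leaves P8 open; dropping EmailOpen leaves P2 open), so no proper subset is valid.
Among all size-2 subsets of the eligible variables, only {BrandLoyalty, EmailOpen} blocks every backdoor path, so it is the unique smallest valid adjustment set.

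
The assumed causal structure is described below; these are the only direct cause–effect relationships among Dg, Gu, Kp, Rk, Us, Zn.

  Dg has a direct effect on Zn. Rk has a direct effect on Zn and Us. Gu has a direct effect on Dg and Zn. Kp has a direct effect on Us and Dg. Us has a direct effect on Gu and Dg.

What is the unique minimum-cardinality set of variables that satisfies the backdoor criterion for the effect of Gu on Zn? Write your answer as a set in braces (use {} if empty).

Variables eligible for adjustment (non-descendants of Gu, excluding Gu and Zn): {Kp, Rk, Us}.
Backdoor paths from Gu to Zn:
  P1: Gu <- Us <- Rk -> Zn
  P2: Gu <- Us <- Kp -> Dg -> Zn
  P3: Gu <- Us -> Dg -> Zn
The empty set is not sufficient: P1 (Gu <- Us <- Rk -> Zn) has no collider blocking it and no conditioned non-collider, so it is open.
Try {Us}:
  P1: blocked at chain node Us ∈ conditioning set.
  P2: blocked at chain node Us ∈ conditioning set.
  P3: blocked at fork node Us ∈ conditioning set.
{Us} contains no descendant of Gu and blocks every backdoor path.
No other singleton works — e.g. {Rk} leaves P2 open — so {Us} is the unique smallest valid adjustment set.

{Us}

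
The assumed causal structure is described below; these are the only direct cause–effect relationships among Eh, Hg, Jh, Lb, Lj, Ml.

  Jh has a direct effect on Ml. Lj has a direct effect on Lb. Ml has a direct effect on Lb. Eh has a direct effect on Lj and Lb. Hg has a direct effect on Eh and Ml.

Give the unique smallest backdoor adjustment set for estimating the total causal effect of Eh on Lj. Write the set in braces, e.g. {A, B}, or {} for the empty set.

{}

Variables eligible for adjustment (non-descendants of Eh, excluding Eh and Lj): {Hg, Jh, Ml}.
Backdoor paths from Eh to Lj:
  P1: Eh <- Hg -> Ml -> Lb <- Lj
Each backdoor path contains an unconditioned collider, so every path is already blocked with the empty conditioning set:
  P1: blocked at collider Lb (neither it nor any descendant is in the conditioning set).
The empty set is therefore the unique smallest valid set.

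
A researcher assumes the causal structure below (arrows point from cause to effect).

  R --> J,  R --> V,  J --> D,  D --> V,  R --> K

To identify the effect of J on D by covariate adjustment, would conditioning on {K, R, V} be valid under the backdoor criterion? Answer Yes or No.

Backdoor paths from J to D (paths whose first edge points into J):
  P1: J <- R -> V <- D
Condition 1 (no descendant of J in the set): FAILS — V is a descendant of J.
Condition 2 (every backdoor path blocked by {K, R, V}):
  P1: blocked at fork node R ∈ conditioning set.
{K, R, V} does not satisfy the backdoor criterion.

No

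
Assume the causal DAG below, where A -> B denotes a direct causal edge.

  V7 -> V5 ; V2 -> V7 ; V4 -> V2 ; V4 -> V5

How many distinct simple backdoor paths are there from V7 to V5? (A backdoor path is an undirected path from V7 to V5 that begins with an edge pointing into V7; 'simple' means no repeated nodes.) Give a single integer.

1

A backdoor path from V7 to V5 is any simple undirected path whose first edge points into V7 (i.e. leaves V7 via a parent).
Parents of V7: {V2}.
Enumerating:
  P1: V7 <- V2 <- V4 -> V5
That exhausts the simple backdoor paths. Count: 1.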